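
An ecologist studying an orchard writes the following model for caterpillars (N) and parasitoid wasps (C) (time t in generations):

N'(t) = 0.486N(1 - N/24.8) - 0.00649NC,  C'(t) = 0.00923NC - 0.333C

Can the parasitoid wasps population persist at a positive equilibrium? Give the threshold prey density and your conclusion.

Threshold N = 36.1; K < 36.1, so no, the predator goes extinct.

The predator equation gives dC/dt > 0 only when N > 0.333/0.00923 = 36.1.
Without the predator, N → K = 24.8. Since 24.8 < 36.1, the predator cannot invade.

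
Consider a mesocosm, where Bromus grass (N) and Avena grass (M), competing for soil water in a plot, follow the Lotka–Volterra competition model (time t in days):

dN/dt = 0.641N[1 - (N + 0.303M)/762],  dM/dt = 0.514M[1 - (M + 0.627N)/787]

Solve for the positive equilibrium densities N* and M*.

Setting both brackets to zero gives the nullclines N + 0.303M = 762 and 0.627N + M = 787.
Substituting M = 787 - 0.627N into the first: N(1 - 0.303·0.627) = 762 - 0.303·787.
So N* = 524/0.81 = 646, and then M* = 787 - 0.627·646 = 382.

N* ≈ 646, M* ≈ 382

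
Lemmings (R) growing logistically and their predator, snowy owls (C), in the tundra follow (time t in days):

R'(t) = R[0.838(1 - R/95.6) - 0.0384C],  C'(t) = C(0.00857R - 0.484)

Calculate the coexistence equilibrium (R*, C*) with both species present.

R* ≈ 56.5, C* ≈ 8.93

From dC/dt = 0 with C > 0: 0.00857R* = 0.484, so R* = 56.5.
Substitute into dR/dt = 0: 0.838(1 - 56.5/95.6) = 0.0384C*.
The bracket is 0.409, giving C* = 0.343/0.0384 = 8.93.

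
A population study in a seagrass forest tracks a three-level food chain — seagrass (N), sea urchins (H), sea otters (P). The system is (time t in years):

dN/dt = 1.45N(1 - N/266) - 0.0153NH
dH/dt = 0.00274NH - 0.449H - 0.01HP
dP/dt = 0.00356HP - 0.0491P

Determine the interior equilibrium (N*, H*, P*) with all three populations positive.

From dP/dt = 0: 0.00356H* = 0.0491, so H* = 13.8.
From dN/dt = 0: 1.45(1 - N*/266) = 0.0153·13.8, giving N* = 266·(1 - 0.146) = 227.
From dH/dt = 0: 0.00274·227 - 0.449 = 0.01P*, so P* = 0.174/0.01 = 17.4.

N* ≈ 227, H* ≈ 13.8, P* ≈ 17.4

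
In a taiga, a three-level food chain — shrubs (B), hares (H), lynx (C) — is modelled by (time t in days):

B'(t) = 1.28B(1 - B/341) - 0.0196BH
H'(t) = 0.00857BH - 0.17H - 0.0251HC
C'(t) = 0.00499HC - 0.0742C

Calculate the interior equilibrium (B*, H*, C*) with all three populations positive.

B* ≈ 263, H* ≈ 14.9, C* ≈ 83.1

From dC/dt = 0: 0.00499H* = 0.0742, so H* = 14.9.
From dB/dt = 0: 1.28(1 - B*/341) = 0.0196·14.9, giving B* = 341·(1 - 0.228) = 263.
From dH/dt = 0: 0.00857·263 - 0.17 = 0.0251C*, so C* = 2.09/0.0251 = 83.1.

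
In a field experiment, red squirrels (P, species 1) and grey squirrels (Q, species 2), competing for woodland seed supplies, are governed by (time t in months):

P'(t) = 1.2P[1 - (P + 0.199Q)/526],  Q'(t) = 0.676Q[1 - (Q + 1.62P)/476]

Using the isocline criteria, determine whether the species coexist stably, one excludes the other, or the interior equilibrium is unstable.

Compare the nullcline intercepts: K1/α12 = 526/0.199 = 2640 > K2 = 476; K2/α21 = 476/1.62 = 294 < K1 = 526.
Since the inequalities point opposite ways, species 1 can invade but species 2 cannot.

species 1 excludes species 2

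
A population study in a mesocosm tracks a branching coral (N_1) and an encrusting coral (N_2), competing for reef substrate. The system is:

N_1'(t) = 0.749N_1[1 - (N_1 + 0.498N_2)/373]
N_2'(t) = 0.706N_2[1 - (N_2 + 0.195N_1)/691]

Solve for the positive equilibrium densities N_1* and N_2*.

N_1* ≈ 32, N_2* ≈ 685

Setting both brackets to zero gives the nullclines N_1 + 0.498N_2 = 373 and 0.195N_1 + N_2 = 691.
Substituting N_2 = 691 - 0.195N_1 into the first: N_1(1 - 0.498·0.195) = 373 - 0.498·691.
So N_1* = 28.9/0.903 = 32, and then N_2* = 691 - 0.195·32 = 685.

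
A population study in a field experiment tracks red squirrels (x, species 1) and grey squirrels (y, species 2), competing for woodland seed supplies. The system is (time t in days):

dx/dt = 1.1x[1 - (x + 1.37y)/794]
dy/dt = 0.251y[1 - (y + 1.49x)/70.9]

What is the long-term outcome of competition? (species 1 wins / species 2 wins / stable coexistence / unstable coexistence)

Compare the nullcline intercepts: K1/α12 = 794/1.37 = 580 > K2 = 70.9; K2/α21 = 70.9/1.49 = 47.6 < K1 = 794.
Since the inequalities point opposite ways, species 1 can invade but species 2 cannot.

species 1 excludes species 2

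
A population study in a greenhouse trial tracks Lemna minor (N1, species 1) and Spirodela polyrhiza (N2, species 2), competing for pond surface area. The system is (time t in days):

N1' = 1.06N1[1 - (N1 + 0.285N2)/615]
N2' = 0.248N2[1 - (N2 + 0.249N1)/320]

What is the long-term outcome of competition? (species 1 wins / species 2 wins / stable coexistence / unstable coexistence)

stable coexistence

Compare the nullcline intercepts: K1/α12 = 615/0.285 = 2160 > K2 = 320; K2/α21 = 320/0.249 = 1290 > K1 = 615.
Since both inequalities hold, each species can invade when rare, so the interior equilibrium is stable.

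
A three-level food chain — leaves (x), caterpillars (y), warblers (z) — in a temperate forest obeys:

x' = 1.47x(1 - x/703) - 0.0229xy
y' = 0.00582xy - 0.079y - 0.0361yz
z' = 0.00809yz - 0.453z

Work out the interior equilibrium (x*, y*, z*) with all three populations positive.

From dz/dt = 0: 0.00809y* = 0.453, so y* = 56.
From dx/dt = 0: 1.47(1 - x*/703) = 0.0229·56, giving x* = 703·(1 - 0.872) = 89.8.
From dy/dt = 0: 0.00582·89.8 - 0.079 = 0.0361z*, so z* = 0.443/0.0361 = 12.3.

x* ≈ 89.8, y* ≈ 56, z* ≈ 12.3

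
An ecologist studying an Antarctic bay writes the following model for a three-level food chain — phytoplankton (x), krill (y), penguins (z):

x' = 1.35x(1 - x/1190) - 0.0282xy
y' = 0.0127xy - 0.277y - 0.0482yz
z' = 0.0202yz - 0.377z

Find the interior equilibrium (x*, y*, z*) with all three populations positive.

x* ≈ 726, y* ≈ 18.7, z* ≈ 186

From dz/dt = 0: 0.0202y* = 0.377, so y* = 18.7.
From dx/dt = 0: 1.35(1 - x*/1190) = 0.0282·18.7, giving x* = 1190·(1 - 0.39) = 726.
From dy/dt = 0: 0.0127·726 - 0.277 = 0.0482z*, so z* = 8.94/0.0482 = 186.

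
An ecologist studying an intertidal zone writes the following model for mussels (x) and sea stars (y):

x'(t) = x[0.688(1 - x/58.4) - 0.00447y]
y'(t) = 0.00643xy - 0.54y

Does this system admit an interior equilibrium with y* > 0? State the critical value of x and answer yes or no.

Threshold x = 84; K < 84, so no, the predator goes extinct.

The predator equation gives dy/dt > 0 only when x > 0.54/0.00643 = 84.
Without the predator, x → K = 58.4. Since 58.4 < 84, the predator cannot invade.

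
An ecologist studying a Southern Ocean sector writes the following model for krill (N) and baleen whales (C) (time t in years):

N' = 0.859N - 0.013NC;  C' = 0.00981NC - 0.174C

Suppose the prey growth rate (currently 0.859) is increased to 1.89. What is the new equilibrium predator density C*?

C* ≈ 145

At the interior fixed point, setting dN/dt = 0 with N > 0 fixes C* = (prey growth rate)/(NC coefficient) — independent of the other coefficients.
With the change, C* = 1.89/0.013 = 145; it rises from 66.1.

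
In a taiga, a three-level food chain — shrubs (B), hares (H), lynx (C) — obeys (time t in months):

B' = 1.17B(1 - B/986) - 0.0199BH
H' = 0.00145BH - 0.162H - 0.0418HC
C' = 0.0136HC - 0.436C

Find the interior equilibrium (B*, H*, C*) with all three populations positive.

From dC/dt = 0: 0.0136H* = 0.436, so H* = 32.1.
From dB/dt = 0: 1.17(1 - B*/986) = 0.0199·32.1, giving B* = 986·(1 - 0.545) = 448.
From dH/dt = 0: 0.00145·448 - 0.162 = 0.0418C*, so C* = 0.488/0.0418 = 11.7.

B* ≈ 448, H* ≈ 32.1, C* ≈ 11.7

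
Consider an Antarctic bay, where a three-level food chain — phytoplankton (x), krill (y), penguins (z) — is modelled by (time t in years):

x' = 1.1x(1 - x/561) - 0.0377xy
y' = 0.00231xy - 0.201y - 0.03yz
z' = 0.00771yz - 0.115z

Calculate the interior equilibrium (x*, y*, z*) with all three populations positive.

x* ≈ 274, y* ≈ 14.9, z* ≈ 14.4

From dz/dt = 0: 0.00771y* = 0.115, so y* = 14.9.
From dx/dt = 0: 1.1(1 - x*/561) = 0.0377·14.9, giving x* = 561·(1 - 0.511) = 274.
From dy/dt = 0: 0.00231·274 - 0.201 = 0.03z*, so z* = 0.432/0.03 = 14.4.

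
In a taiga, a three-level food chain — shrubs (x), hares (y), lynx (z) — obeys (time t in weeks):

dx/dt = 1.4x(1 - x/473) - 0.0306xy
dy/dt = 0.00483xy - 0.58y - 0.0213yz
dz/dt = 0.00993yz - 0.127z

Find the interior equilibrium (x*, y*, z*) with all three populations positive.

x* ≈ 341, y* ≈ 12.8, z* ≈ 50

From dz/dt = 0: 0.00993y* = 0.127, so y* = 12.8.
From dx/dt = 0: 1.4(1 - x*/473) = 0.0306·12.8, giving x* = 473·(1 - 0.28) = 341.
From dy/dt = 0: 0.00483·341 - 0.58 = 0.0213z*, so z* = 1.07/0.0213 = 50.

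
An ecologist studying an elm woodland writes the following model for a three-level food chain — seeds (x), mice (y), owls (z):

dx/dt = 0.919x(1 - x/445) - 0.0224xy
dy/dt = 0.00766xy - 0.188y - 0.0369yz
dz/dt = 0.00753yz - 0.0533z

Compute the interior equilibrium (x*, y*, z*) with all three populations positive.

x* ≈ 368, y* ≈ 7.08, z* ≈ 71.3

From dz/dt = 0: 0.00753y* = 0.0533, so y* = 7.08.
From dx/dt = 0: 0.919(1 - x*/445) = 0.0224·7.08, giving x* = 445·(1 - 0.173) = 368.
From dy/dt = 0: 0.00766·368 - 0.188 = 0.0369z*, so z* = 2.63/0.0369 = 71.3.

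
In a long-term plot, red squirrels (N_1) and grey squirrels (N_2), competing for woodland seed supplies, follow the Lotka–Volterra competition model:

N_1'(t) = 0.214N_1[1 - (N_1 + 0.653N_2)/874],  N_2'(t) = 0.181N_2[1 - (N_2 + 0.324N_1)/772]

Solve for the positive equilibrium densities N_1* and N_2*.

N_1* ≈ 469, N_2* ≈ 620

Setting both brackets to zero gives the nullclines N_1 + 0.653N_2 = 874 and 0.324N_1 + N_2 = 772.
Substituting N_2 = 772 - 0.324N_1 into the first: N_1(1 - 0.653·0.324) = 874 - 0.653·772.
So N_1* = 370/0.788 = 469, and then N_2* = 772 - 0.324·469 = 620.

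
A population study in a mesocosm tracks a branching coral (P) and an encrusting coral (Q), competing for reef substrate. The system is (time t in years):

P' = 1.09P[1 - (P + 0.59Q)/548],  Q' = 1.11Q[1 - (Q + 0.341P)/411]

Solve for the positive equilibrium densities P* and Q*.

P* ≈ 382, Q* ≈ 281

Setting both brackets to zero gives the nullclines P + 0.59Q = 548 and 0.341P + Q = 411.
Substituting Q = 411 - 0.341P into the first: P(1 - 0.59·0.341) = 548 - 0.59·411.
So P* = 306/0.799 = 382, and then Q* = 411 - 0.341·382 = 281.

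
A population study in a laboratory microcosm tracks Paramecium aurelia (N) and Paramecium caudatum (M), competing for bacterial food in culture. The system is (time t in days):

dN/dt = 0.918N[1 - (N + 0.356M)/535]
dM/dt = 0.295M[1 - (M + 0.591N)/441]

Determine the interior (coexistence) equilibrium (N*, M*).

Setting both brackets to zero gives the nullclines N + 0.356M = 535 and 0.591N + M = 441.
Substituting M = 441 - 0.591N into the first: N(1 - 0.356·0.591) = 535 - 0.356·441.
So N* = 378/0.79 = 479, and then M* = 441 - 0.591·479 = 158.

N* ≈ 479, M* ≈ 158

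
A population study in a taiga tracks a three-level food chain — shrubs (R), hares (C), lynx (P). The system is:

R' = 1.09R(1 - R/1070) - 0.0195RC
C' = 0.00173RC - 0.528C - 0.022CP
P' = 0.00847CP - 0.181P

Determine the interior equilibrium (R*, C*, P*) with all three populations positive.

R* ≈ 661, C* ≈ 21.4, P* ≈ 28

From dP/dt = 0: 0.00847C* = 0.181, so C* = 21.4.
From dR/dt = 0: 1.09(1 - R*/1070) = 0.0195·21.4, giving R* = 1070·(1 - 0.382) = 661.
From dC/dt = 0: 0.00173·661 - 0.528 = 0.022P*, so P* = 0.615/0.022 = 28.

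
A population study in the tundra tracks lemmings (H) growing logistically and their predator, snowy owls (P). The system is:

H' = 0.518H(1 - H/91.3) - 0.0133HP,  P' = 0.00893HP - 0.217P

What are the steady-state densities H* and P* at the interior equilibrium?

From dP/dt = 0 with P > 0: 0.00893H* = 0.217, so H* = 24.3.
Substitute into dH/dt = 0: 0.518(1 - 24.3/91.3) = 0.0133P*.
The bracket is 0.734, giving P* = 0.38/0.0133 = 28.6.

H* ≈ 24.3, P* ≈ 28.6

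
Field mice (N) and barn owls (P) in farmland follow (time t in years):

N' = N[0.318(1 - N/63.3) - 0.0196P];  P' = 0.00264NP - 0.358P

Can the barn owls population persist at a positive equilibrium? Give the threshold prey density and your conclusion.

The predator equation gives dP/dt > 0 only when N > 0.358/0.00264 = 136.
Without the predator, N → K = 63.3. Since 63.3 < 136, the predator cannot invade.

Threshold N = 136; K < 136, so no, the predator goes extinct.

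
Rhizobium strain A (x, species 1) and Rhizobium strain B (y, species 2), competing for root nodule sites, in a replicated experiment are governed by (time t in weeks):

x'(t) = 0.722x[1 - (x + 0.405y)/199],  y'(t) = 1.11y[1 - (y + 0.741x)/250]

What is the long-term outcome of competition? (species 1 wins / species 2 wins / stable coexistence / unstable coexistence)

stable coexistence

Compare the nullcline intercepts: K1/α12 = 199/0.405 = 491 > K2 = 250; K2/α21 = 250/0.741 = 337 > K1 = 199.
Since both inequalities hold, each species can invade when rare, so the interior equilibrium is stable.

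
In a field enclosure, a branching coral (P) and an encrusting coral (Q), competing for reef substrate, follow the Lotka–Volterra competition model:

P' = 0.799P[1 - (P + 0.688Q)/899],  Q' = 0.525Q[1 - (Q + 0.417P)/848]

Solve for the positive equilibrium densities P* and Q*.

P* ≈ 443, Q* ≈ 663

Setting both brackets to zero gives the nullclines P + 0.688Q = 899 and 0.417P + Q = 848.
Substituting Q = 848 - 0.417P into the first: P(1 - 0.688·0.417) = 899 - 0.688·848.
So P* = 316/0.713 = 443, and then Q* = 848 - 0.417·443 = 663.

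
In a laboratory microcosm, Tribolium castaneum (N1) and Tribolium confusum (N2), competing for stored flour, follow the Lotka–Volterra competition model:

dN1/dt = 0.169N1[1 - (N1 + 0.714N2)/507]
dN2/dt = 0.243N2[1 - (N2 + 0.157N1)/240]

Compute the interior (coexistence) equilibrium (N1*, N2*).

N1* ≈ 378, N2* ≈ 181

Setting both brackets to zero gives the nullclines N1 + 0.714N2 = 507 and 0.157N1 + N2 = 240.
Substituting N2 = 240 - 0.157N1 into the first: N1(1 - 0.714·0.157) = 507 - 0.714·240.
So N1* = 336/0.888 = 378, and then N2* = 240 - 0.157·378 = 181.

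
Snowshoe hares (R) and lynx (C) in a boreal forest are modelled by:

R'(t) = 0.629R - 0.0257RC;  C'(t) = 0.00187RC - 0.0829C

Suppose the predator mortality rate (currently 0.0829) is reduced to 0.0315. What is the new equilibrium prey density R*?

R* ≈ 16.8

At the interior fixed point, setting dC/dt = 0 with C > 0 fixes R* = (predator death rate)/(RC coefficient) — independent of the other coefficients.
With the change, R* = 0.0315/0.00187 = 16.8; it falls from 44.3.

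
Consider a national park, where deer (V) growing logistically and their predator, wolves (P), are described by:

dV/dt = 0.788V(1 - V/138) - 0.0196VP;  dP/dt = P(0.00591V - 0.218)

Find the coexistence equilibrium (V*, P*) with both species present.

From dP/dt = 0 with P > 0: 0.00591V* = 0.218, so V* = 36.9.
Substitute into dV/dt = 0: 0.788(1 - 36.9/138) = 0.0196P*.
The bracket is 0.733, giving P* = 0.577/0.0196 = 29.5.

V* ≈ 36.9, P* ≈ 29.5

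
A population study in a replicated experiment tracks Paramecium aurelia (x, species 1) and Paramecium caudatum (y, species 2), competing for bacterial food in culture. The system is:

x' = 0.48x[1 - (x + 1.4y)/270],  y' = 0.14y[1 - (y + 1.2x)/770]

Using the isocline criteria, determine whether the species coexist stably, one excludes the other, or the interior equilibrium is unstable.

Compare the nullcline intercepts: K1/α12 = 270/1.4 = 193 < K2 = 770; K2/α21 = 770/1.2 = 642 > K1 = 270.
Since the inequalities point opposite ways, species 2 can invade but species 1 cannot.

species 2 excludes species 1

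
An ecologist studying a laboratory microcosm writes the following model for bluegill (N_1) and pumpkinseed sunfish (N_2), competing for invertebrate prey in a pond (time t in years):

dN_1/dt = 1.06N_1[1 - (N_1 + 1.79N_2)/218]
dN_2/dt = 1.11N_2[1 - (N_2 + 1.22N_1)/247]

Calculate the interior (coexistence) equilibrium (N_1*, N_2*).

N_1* ≈ 189, N_2* ≈ 16

Setting both brackets to zero gives the nullclines N_1 + 1.79N_2 = 218 and 1.22N_1 + N_2 = 247.
Substituting N_2 = 247 - 1.22N_1 into the first: N_1(1 - 1.79·1.22) = 218 - 1.79·247.
So N_1* = -224/-1.18 = 189, and then N_2* = 247 - 1.22·189 = 16.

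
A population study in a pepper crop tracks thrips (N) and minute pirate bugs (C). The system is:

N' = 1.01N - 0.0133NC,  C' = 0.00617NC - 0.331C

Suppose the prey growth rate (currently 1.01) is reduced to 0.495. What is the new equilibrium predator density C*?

At the interior fixed point, setting dN/dt = 0 with N > 0 fixes C* = (prey growth rate)/(NC coefficient) — independent of the other coefficients.
With the change, C* = 0.495/0.0133 = 37.2; it falls from 75.9.

C* ≈ 37.2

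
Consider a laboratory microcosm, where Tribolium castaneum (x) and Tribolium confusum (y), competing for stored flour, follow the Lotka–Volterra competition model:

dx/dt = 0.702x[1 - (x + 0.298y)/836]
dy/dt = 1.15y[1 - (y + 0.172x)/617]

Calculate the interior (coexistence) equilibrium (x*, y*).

Setting both brackets to zero gives the nullclines x + 0.298y = 836 and 0.172x + y = 617.
Substituting y = 617 - 0.172x into the first: x(1 - 0.298·0.172) = 836 - 0.298·617.
So x* = 652/0.949 = 687, and then y* = 617 - 0.172·687 = 499.

x* ≈ 687, y* ≈ 499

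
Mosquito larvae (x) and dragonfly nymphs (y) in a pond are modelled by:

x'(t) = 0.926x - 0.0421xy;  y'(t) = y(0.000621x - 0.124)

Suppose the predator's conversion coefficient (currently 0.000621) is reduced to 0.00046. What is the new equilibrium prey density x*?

x* ≈ 270

At the interior fixed point, setting dy/dt = 0 with y > 0 fixes x* = (predator death rate)/(xy coefficient) — independent of the other coefficients.
With the change, x* = 0.124/0.00046 = 270; it rises from 200.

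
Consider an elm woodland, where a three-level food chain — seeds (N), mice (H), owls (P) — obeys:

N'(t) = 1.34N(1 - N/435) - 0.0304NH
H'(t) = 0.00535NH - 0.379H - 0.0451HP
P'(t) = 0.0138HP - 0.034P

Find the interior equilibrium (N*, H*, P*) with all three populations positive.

N* ≈ 411, H* ≈ 2.46, P* ≈ 40.3

From dP/dt = 0: 0.0138H* = 0.034, so H* = 2.46.
From dN/dt = 0: 1.34(1 - N*/435) = 0.0304·2.46, giving N* = 435·(1 - 0.0559) = 411.
From dH/dt = 0: 0.00535·411 - 0.379 = 0.0451P*, so P* = 1.82/0.0451 = 40.3.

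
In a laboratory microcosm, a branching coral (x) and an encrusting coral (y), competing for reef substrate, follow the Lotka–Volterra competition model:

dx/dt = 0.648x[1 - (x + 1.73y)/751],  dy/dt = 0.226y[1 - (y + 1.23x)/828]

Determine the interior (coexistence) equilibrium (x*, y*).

x* ≈ 604, y* ≈ 84.9

Setting both brackets to zero gives the nullclines x + 1.73y = 751 and 1.23x + y = 828.
Substituting y = 828 - 1.23x into the first: x(1 - 1.73·1.23) = 751 - 1.73·828.
So x* = -681/-1.13 = 604, and then y* = 828 - 1.23·604 = 84.9.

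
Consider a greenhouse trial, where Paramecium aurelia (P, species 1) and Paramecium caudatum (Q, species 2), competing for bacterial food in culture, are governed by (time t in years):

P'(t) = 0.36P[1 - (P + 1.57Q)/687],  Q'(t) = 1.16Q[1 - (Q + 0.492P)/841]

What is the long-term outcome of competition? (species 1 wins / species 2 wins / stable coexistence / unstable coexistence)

Compare the nullcline intercepts: K1/α12 = 687/1.57 = 438 < K2 = 841; K2/α21 = 841/0.492 = 1710 > K1 = 687.
Since the inequalities point opposite ways, species 2 can invade but species 1 cannot.

species 2 excludes species 1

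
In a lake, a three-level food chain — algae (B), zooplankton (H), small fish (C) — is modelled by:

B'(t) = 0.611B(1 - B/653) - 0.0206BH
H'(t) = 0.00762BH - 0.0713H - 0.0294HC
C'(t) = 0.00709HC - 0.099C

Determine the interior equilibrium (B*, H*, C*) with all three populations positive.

B* ≈ 346, H* ≈ 14, C* ≈ 87.1

From dC/dt = 0: 0.00709H* = 0.099, so H* = 14.
From dB/dt = 0: 0.611(1 - B*/653) = 0.0206·14, giving B* = 653·(1 - 0.471) = 346.
From dH/dt = 0: 0.00762·346 - 0.0713 = 0.0294C*, so C* = 2.56/0.0294 = 87.1.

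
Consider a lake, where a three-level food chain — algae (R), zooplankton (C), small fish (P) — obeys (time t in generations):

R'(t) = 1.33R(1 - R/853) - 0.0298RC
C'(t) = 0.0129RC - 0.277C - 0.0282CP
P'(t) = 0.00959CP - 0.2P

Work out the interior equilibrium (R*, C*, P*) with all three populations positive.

From dP/dt = 0: 0.00959C* = 0.2, so C* = 20.9.
From dR/dt = 0: 1.33(1 - R*/853) = 0.0298·20.9, giving R* = 853·(1 - 0.467) = 454.
From dC/dt = 0: 0.0129·454 - 0.277 = 0.0282P*, so P* = 5.58/0.0282 = 198.

R* ≈ 454, C* ≈ 20.9, P* ≈ 198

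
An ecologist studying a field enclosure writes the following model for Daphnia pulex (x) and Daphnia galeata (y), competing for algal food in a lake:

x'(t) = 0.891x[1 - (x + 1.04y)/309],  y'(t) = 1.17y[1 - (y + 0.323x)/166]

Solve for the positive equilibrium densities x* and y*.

x* ≈ 205, y* ≈ 99.7

Setting both brackets to zero gives the nullclines x + 1.04y = 309 and 0.323x + y = 166.
Substituting y = 166 - 0.323x into the first: x(1 - 1.04·0.323) = 309 - 1.04·166.
So x* = 136/0.664 = 205, and then y* = 166 - 0.323·205 = 99.7.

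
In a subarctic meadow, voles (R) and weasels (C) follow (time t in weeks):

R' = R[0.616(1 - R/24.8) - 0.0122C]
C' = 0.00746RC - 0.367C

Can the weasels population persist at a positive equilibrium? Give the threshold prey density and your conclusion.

The predator equation gives dC/dt > 0 only when R > 0.367/0.00746 = 49.2.
Without the predator, R → K = 24.8. Since 24.8 < 49.2, the predator cannot invade.

Threshold R = 49.2; K < 49.2, so no, the predator goes extinct.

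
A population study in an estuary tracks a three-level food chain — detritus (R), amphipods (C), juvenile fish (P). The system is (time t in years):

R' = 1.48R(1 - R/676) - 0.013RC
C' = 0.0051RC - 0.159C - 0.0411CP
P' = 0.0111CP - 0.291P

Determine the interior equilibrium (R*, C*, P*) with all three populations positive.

R* ≈ 520, C* ≈ 26.2, P* ≈ 60.7

From dP/dt = 0: 0.0111C* = 0.291, so C* = 26.2.
From dR/dt = 0: 1.48(1 - R*/676) = 0.013·26.2, giving R* = 676·(1 - 0.23) = 520.
From dC/dt = 0: 0.0051·520 - 0.159 = 0.0411P*, so P* = 2.49/0.0411 = 60.7.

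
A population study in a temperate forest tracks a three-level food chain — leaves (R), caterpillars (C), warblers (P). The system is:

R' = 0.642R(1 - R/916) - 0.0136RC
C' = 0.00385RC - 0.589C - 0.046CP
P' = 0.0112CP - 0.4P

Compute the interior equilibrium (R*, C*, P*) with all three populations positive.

R* ≈ 223, C* ≈ 35.7, P* ≈ 5.86

From dP/dt = 0: 0.0112C* = 0.4, so C* = 35.7.
From dR/dt = 0: 0.642(1 - R*/916) = 0.0136·35.7, giving R* = 916·(1 - 0.757) = 223.
From dC/dt = 0: 0.00385·223 - 0.589 = 0.046P*, so P* = 0.27/0.046 = 5.86.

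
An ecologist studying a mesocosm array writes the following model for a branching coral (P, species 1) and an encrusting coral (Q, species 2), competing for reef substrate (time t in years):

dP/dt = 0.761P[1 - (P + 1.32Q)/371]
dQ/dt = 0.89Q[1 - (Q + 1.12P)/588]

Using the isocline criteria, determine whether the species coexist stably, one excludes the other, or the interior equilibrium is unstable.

Compare the nullcline intercepts: K1/α12 = 371/1.32 = 281 < K2 = 588; K2/α21 = 588/1.12 = 525 > K1 = 371.
Since the inequalities point opposite ways, species 2 can invade but species 1 cannot.

species 2 excludes species 1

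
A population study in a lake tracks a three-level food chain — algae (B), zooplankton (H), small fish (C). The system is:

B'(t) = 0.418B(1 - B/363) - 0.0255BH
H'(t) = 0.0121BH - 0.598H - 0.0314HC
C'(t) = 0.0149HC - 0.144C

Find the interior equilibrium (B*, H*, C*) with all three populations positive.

B* ≈ 149, H* ≈ 9.66, C* ≈ 38.4

From dC/dt = 0: 0.0149H* = 0.144, so H* = 9.66.
From dB/dt = 0: 0.418(1 - B*/363) = 0.0255·9.66, giving B* = 363·(1 - 0.59) = 149.
From dH/dt = 0: 0.0121·149 - 0.598 = 0.0314C*, so C* = 1.2/0.0314 = 38.4.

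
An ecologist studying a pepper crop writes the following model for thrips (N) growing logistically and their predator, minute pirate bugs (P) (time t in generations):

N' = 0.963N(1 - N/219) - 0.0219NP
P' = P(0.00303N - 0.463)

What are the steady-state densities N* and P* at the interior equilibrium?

From dP/dt = 0 with P > 0: 0.00303N* = 0.463, so N* = 153.
Substitute into dN/dt = 0: 0.963(1 - 153/219) = 0.0219P*.
The bracket is 0.302, giving P* = 0.291/0.0219 = 13.3.

N* ≈ 153, P* ≈ 13.3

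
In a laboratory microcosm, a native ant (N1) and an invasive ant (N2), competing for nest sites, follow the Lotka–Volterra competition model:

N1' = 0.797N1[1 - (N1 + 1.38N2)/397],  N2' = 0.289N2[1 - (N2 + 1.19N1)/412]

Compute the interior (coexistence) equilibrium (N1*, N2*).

Setting both brackets to zero gives the nullclines N1 + 1.38N2 = 397 and 1.19N1 + N2 = 412.
Substituting N2 = 412 - 1.19N1 into the first: N1(1 - 1.38·1.19) = 397 - 1.38·412.
So N1* = -172/-0.642 = 267, and then N2* = 412 - 1.19·267 = 94.1.

N1* ≈ 267, N2* ≈ 94.1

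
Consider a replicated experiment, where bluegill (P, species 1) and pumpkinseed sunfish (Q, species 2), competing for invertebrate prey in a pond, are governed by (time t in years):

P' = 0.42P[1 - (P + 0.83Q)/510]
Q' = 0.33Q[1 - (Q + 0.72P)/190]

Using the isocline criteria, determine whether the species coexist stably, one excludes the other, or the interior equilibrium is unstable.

Compare the nullcline intercepts: K1/α12 = 510/0.83 = 614 > K2 = 190; K2/α21 = 190/0.72 = 264 < K1 = 510.
Since the inequalities point opposite ways, species 1 can invade but species 2 cannot.

species 1 excludes species 2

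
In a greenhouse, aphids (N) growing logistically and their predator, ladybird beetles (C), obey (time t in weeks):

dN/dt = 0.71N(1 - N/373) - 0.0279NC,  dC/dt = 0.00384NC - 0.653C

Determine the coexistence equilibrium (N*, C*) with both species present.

N* ≈ 170, C* ≈ 13.8

From dC/dt = 0 with C > 0: 0.00384N* = 0.653, so N* = 170.
Substitute into dN/dt = 0: 0.71(1 - 170/373) = 0.0279C*.
The bracket is 0.544, giving C* = 0.386/0.0279 = 13.8.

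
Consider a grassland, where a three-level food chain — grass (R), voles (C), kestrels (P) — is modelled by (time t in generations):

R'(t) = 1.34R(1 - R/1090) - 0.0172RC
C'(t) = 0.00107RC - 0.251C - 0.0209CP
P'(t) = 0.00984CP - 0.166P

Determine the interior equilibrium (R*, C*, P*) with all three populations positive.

R* ≈ 854, C* ≈ 16.9, P* ≈ 31.7

From dP/dt = 0: 0.00984C* = 0.166, so C* = 16.9.
From dR/dt = 0: 1.34(1 - R*/1090) = 0.0172·16.9, giving R* = 1090·(1 - 0.217) = 854.
From dC/dt = 0: 0.00107·854 - 0.251 = 0.0209P*, so P* = 0.663/0.0209 = 31.7.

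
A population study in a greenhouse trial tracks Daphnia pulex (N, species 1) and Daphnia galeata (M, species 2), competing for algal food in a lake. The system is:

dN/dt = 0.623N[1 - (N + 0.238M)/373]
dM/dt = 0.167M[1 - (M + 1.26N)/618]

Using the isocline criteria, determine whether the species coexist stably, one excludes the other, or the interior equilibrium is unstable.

Compare the nullcline intercepts: K1/α12 = 373/0.238 = 1570 > K2 = 618; K2/α21 = 618/1.26 = 490 > K1 = 373.
Since both inequalities hold, each species can invade when rare, so the interior equilibrium is stable.

stable coexistence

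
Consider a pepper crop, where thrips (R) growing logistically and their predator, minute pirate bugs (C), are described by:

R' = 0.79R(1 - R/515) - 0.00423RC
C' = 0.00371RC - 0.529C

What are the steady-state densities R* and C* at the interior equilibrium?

R* ≈ 143, C* ≈ 135

From dC/dt = 0 with C > 0: 0.00371R* = 0.529, so R* = 143.
Substitute into dR/dt = 0: 0.79(1 - 143/515) = 0.00423C*.
The bracket is 0.723, giving C* = 0.571/0.00423 = 135.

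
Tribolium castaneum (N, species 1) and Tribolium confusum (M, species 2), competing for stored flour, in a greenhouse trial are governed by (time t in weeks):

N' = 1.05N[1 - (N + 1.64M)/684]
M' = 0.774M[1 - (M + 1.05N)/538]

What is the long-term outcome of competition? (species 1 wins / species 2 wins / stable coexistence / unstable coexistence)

unstable coexistence (outcome depends on initial conditions)

Compare the nullcline intercepts: K1/α12 = 684/1.64 = 417 < K2 = 538; K2/α21 = 538/1.05 = 512 < K1 = 684.
Since both are reversed, neither can invade when rare; the interior point is a saddle.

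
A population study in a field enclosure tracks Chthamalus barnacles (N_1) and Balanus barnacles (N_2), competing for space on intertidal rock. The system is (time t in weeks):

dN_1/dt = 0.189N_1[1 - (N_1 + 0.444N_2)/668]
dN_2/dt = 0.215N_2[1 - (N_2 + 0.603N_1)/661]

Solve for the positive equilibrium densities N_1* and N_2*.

N_1* ≈ 511, N_2* ≈ 353

Setting both brackets to zero gives the nullclines N_1 + 0.444N_2 = 668 and 0.603N_1 + N_2 = 661.
Substituting N_2 = 661 - 0.603N_1 into the first: N_1(1 - 0.444·0.603) = 668 - 0.444·661.
So N_1* = 375/0.732 = 511, and then N_2* = 661 - 0.603·511 = 353.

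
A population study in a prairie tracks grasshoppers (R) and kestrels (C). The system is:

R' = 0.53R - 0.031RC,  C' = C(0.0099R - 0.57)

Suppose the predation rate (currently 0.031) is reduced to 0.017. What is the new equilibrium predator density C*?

C* ≈ 31.2

At the interior fixed point, setting dR/dt = 0 with R > 0 fixes C* = (prey growth rate)/(RC coefficient) — independent of the other coefficients.
With the change, C* = 0.53/0.017 = 31.2; it rises from 17.1.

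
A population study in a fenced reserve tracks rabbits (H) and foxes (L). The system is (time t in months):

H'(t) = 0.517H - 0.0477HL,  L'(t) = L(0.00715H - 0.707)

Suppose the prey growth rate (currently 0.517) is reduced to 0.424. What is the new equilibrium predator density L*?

At the interior fixed point, setting dH/dt = 0 with H > 0 fixes L* = (prey growth rate)/(HL coefficient) — independent of the other coefficients.
With the change, L* = 0.424/0.0477 = 8.89; it falls from 10.8.

L* ≈ 8.89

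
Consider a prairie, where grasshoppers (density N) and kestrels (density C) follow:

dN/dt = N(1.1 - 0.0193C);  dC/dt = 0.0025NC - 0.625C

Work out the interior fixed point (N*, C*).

N* ≈ 250, C* ≈ 57

Set dC/dt = 0 with C > 0: 0.0025N - 0.625 = 0, so N* = 0.625/0.0025 = 250.
Set dN/dt = 0 with N > 0: 1.1 - 0.0193C = 0, so C* = 1.1/0.0193 = 57.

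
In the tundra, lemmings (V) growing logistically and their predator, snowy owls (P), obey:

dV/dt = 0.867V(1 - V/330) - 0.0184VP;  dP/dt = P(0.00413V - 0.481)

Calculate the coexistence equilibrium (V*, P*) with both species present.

From dP/dt = 0 with P > 0: 0.00413V* = 0.481, so V* = 116.
Substitute into dV/dt = 0: 0.867(1 - 116/330) = 0.0184P*.
The bracket is 0.647, giving P* = 0.561/0.0184 = 30.5.

V* ≈ 116, P* ≈ 30.5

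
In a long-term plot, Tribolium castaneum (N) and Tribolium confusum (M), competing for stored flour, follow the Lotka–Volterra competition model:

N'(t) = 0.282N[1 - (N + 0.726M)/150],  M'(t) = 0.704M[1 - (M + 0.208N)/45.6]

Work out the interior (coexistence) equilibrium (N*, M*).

Setting both brackets to zero gives the nullclines N + 0.726M = 150 and 0.208N + M = 45.6.
Substituting M = 45.6 - 0.208N into the first: N(1 - 0.726·0.208) = 150 - 0.726·45.6.
So N* = 117/0.849 = 138, and then M* = 45.6 - 0.208·138 = 17.

N* ≈ 138, M* ≈ 17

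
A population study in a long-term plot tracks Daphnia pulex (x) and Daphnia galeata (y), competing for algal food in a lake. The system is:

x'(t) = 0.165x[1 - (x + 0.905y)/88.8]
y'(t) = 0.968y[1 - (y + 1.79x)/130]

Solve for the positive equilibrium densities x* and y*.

Setting both brackets to zero gives the nullclines x + 0.905y = 88.8 and 1.79x + y = 130.
Substituting y = 130 - 1.79x into the first: x(1 - 0.905·1.79) = 88.8 - 0.905·130.
So x* = -28.9/-0.62 = 46.5, and then y* = 130 - 1.79·46.5 = 46.7.

x* ≈ 46.5, y* ≈ 46.7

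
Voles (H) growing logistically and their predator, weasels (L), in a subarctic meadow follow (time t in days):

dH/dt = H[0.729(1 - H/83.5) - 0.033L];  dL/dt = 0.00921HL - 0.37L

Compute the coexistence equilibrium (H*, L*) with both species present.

H* ≈ 40.2, L* ≈ 11.5

From dL/dt = 0 with L > 0: 0.00921H* = 0.37, so H* = 40.2.
Substitute into dH/dt = 0: 0.729(1 - 40.2/83.5) = 0.033L*.
The bracket is 0.519, giving L* = 0.378/0.033 = 11.5.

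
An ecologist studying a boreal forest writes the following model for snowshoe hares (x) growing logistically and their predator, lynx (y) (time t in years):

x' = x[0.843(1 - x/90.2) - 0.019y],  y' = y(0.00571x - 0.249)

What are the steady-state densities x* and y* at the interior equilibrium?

From dy/dt = 0 with y > 0: 0.00571x* = 0.249, so x* = 43.6.
Substitute into dx/dt = 0: 0.843(1 - 43.6/90.2) = 0.019y*.
The bracket is 0.517, giving y* = 0.435/0.019 = 22.9.

x* ≈ 43.6, y* ≈ 22.9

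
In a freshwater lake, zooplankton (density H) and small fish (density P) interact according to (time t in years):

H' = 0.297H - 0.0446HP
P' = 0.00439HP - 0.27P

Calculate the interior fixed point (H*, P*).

Set dP/dt = 0 with P > 0: 0.00439H - 0.27 = 0, so H* = 0.27/0.00439 = 61.5.
Set dH/dt = 0 with H > 0: 0.297 - 0.0446P = 0, so P* = 0.297/0.0446 = 6.66.

H* ≈ 61.5, P* ≈ 6.66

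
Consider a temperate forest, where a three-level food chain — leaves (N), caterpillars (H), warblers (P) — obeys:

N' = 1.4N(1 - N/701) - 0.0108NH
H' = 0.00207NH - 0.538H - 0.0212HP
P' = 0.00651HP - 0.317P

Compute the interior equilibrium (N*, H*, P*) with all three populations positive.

N* ≈ 438, H* ≈ 48.7, P* ≈ 17.4

From dP/dt = 0: 0.00651H* = 0.317, so H* = 48.7.
From dN/dt = 0: 1.4(1 - N*/701) = 0.0108·48.7, giving N* = 701·(1 - 0.376) = 438.
From dH/dt = 0: 0.00207·438 - 0.538 = 0.0212P*, so P* = 0.368/0.0212 = 17.4.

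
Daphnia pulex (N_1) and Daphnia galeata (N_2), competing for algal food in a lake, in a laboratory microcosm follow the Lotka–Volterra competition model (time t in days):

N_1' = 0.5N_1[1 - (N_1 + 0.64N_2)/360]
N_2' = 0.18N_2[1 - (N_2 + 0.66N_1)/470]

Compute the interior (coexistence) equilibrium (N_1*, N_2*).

Setting both brackets to zero gives the nullclines N_1 + 0.64N_2 = 360 and 0.66N_1 + N_2 = 470.
Substituting N_2 = 470 - 0.66N_1 into the first: N_1(1 - 0.64·0.66) = 360 - 0.64·470.
So N_1* = 59.2/0.578 = 102, and then N_2* = 470 - 0.66·102 = 402.

N_1* ≈ 102, N_2* ≈ 402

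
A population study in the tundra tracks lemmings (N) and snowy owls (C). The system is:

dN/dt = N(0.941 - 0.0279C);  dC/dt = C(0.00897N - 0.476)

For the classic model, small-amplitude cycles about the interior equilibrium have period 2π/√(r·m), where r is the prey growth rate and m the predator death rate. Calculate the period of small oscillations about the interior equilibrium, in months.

T ≈ 9.39 months

Here r = 0.941 and m = 0.476, so r·m = 0.448.
ω = √0.448 = 0.669 per month, hence T = 2π/ω ≈ 9.39 months.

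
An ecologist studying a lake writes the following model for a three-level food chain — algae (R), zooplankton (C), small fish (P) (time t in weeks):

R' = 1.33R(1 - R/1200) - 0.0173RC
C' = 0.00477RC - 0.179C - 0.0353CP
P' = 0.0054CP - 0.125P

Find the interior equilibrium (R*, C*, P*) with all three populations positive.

From dP/dt = 0: 0.0054C* = 0.125, so C* = 23.1.
From dR/dt = 0: 1.33(1 - R*/1200) = 0.0173·23.1, giving R* = 1200·(1 - 0.301) = 839.
From dC/dt = 0: 0.00477·839 - 0.179 = 0.0353P*, so P* = 3.82/0.0353 = 108.

R* ≈ 839, C* ≈ 23.1, P* ≈ 108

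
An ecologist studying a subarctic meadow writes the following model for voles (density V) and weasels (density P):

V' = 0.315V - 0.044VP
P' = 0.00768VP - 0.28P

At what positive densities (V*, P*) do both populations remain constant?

V* ≈ 36.5, P* ≈ 7.16

Set dP/dt = 0 with P > 0: 0.00768V - 0.28 = 0, so V* = 0.28/0.00768 = 36.5.
Set dV/dt = 0 with V > 0: 0.315 - 0.044P = 0, so P* = 0.315/0.044 = 7.16.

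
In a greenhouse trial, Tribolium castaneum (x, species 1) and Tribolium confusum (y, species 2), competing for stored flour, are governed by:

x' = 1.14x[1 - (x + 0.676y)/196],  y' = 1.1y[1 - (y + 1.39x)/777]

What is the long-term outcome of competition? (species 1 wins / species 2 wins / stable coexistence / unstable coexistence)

species 2 excludes species 1

Compare the nullcline intercepts: K1/α12 = 196/0.676 = 290 < K2 = 777; K2/α21 = 777/1.39 = 559 > K1 = 196.
Since the inequalities point opposite ways, species 2 can invade but species 1 cannot.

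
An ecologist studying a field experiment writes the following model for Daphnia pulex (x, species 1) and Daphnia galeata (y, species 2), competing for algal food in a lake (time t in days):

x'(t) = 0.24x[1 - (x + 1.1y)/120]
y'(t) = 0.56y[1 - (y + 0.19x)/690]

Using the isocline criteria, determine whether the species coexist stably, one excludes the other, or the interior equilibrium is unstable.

Compare the nullcline intercepts: K1/α12 = 120/1.1 = 109 < K2 = 690; K2/α21 = 690/0.19 = 3630 > K1 = 120.
Since the inequalities point opposite ways, species 2 can invade but species 1 cannot.

species 2 excludes species 1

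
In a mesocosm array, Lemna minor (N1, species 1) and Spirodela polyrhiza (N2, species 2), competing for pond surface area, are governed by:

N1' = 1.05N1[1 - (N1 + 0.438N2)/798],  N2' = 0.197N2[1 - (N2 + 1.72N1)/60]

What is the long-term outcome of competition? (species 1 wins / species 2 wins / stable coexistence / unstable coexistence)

Compare the nullcline intercepts: K1/α12 = 798/0.438 = 1820 > K2 = 60; K2/α21 = 60/1.72 = 34.9 < K1 = 798.
Since the inequalities point opposite ways, species 1 can invade but species 2 cannot.

species 1 excludes species 2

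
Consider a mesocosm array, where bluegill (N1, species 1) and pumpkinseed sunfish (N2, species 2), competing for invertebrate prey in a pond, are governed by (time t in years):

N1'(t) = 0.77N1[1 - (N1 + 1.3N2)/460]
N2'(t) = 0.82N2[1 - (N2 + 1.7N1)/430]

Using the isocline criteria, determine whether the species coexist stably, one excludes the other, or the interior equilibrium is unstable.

unstable coexistence (outcome depends on initial conditions)

Compare the nullcline intercepts: K1/α12 = 460/1.3 = 354 < K2 = 430; K2/α21 = 430/1.7 = 253 < K1 = 460.
Since both are reversed, neither can invade when rare; the interior point is a saddle.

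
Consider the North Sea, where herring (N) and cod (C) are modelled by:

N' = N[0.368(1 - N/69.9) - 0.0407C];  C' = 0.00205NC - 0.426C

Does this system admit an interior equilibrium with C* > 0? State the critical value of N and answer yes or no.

The predator equation gives dC/dt > 0 only when N > 0.426/0.00205 = 208.
Without the predator, N → K = 69.9. Since 69.9 < 208, the predator cannot invade.

Threshold N = 208; K < 208, so no, the predator goes extinct.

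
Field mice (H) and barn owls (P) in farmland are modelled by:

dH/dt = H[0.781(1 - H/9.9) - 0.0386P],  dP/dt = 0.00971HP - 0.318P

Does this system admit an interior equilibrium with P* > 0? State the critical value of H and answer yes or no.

The predator equation gives dP/dt > 0 only when H > 0.318/0.00971 = 32.7.
Without the predator, H → K = 9.9. Since 9.9 < 32.7, the predator cannot invade.

Threshold H = 32.7; K < 32.7, so no, the predator goes extinct.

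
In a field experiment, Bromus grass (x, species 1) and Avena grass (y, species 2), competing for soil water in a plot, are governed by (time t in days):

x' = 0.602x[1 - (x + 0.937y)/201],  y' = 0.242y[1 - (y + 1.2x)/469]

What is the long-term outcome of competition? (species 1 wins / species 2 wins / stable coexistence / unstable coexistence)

Compare the nullcline intercepts: K1/α12 = 201/0.937 = 215 < K2 = 469; K2/α21 = 469/1.2 = 391 > K1 = 201.
Since the inequalities point opposite ways, species 2 can invade but species 1 cannot.

species 2 excludes species 1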